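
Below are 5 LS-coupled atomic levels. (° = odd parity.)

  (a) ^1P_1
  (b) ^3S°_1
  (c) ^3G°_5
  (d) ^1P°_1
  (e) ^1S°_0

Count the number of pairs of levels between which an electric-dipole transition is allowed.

2

(a)–(b): forbidden (ΔS).
(a)–(c): forbidden (ΔS, ΔL, ΔJ).
(a)–(d): allowed.
(a)–(e): allowed.
(b)–(c): forbidden (parity, ΔL, ΔJ).
(b)–(d): forbidden (parity, ΔS).
(b)–(e): forbidden (parity, ΔS, ΔL).
(c)–(d): forbidden (parity, ΔS, ΔL, ΔJ).
(c)–(e): forbidden (parity, ΔS, ΔL, ΔJ).
(d)–(e): forbidden (parity).
Allowed pairs: 2 of 10.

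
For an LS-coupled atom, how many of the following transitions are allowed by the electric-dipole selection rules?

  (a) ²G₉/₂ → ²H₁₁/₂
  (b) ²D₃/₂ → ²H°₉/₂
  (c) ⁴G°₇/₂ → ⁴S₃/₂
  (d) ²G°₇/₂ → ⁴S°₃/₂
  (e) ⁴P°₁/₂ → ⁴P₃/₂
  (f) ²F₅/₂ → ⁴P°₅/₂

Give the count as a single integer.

(a) forbidden (parity fails)
(b) forbidden (ΔL, ΔJ fail)
(c) forbidden (ΔL, ΔJ fail)
(d) forbidden (parity, ΔS, ΔL, ΔJ fail)
(e) allowed
(f) forbidden (ΔS, ΔL fail)
Total allowed: 1 of 6.

1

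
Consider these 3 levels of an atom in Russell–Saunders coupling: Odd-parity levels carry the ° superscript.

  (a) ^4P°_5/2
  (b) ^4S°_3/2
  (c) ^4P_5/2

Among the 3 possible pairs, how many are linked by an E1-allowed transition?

(a)–(b): forbidden (parity).
(a)–(c): allowed.
(b)–(c): allowed.
Allowed pairs: 2 of 3.

2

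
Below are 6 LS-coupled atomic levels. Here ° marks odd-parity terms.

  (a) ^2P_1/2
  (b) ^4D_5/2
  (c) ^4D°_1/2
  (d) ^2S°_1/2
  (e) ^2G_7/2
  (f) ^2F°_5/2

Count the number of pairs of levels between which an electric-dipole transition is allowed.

2

(a)–(b): forbidden (parity, ΔS, ΔJ).
(a)–(c): forbidden (ΔS).
(a)–(d): allowed.
(a)–(e): forbidden (parity, ΔL, ΔJ).
(a)–(f): forbidden (ΔL, ΔJ).
(b)–(c): forbidden (ΔJ).
(b)–(d): forbidden (ΔS, ΔL, ΔJ).
(b)–(e): forbidden (parity, ΔS, ΔL).
(b)–(f): forbidden (ΔS).
(c)–(d): forbidden (parity, ΔS, ΔL).
(c)–(e): forbidden (ΔS, ΔL, ΔJ).
(c)–(f): forbidden (parity, ΔS, ΔJ).
(d)–(e): forbidden (ΔL, ΔJ).
(d)–(f): forbidden (parity, ΔL, ΔJ).
(e)–(f): allowed.
Allowed pairs: 2 of 15.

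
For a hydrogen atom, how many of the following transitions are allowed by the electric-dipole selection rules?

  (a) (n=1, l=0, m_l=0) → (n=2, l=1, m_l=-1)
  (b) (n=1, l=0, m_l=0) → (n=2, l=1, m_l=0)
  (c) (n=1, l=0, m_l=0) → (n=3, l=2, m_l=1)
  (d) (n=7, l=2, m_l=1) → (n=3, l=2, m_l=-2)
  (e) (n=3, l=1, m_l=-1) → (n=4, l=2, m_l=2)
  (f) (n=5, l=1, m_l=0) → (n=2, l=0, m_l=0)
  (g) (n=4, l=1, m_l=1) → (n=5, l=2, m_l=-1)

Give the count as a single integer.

3

(a) allowed
(b) allowed
(c) forbidden — Δl = +2 (E1 requires Δl = ±1)
(d) forbidden — Δl = +0 (E1 requires Δl = ±1); Δm_l = -3 (E1 requires Δm_l = 0, ±1)
(e) forbidden — Δm_l = +3 (E1 requires Δm_l = 0, ±1)
(f) allowed
(g) forbidden — Δm_l = -2 (E1 requires Δm_l = 0, ±1)
Total allowed: 3 of 7.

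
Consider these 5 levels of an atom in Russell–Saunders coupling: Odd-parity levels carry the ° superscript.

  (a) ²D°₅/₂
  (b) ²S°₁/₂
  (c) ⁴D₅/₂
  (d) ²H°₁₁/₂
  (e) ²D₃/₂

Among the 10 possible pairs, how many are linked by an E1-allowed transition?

1

(a)–(b): forbidden (parity, ΔL, ΔJ).
(a)–(c): forbidden (ΔS).
(a)–(d): forbidden (parity, ΔL, ΔJ).
(a)–(e): allowed.
(b)–(c): forbidden (ΔS, ΔL, ΔJ).
(b)–(d): forbidden (parity, ΔL, ΔJ).
(b)–(e): forbidden (ΔL).
(c)–(d): forbidden (ΔS, ΔL, ΔJ).
(c)–(e): forbidden (parity, ΔS).
(d)–(e): forbidden (ΔL, ΔJ).
Allowed pairs: 1 of 10.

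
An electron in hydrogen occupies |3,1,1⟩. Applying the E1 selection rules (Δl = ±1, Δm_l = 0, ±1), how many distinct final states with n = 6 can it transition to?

E1 requires Δl = ±1, so l_f ∈ {0, 2}; with 0 ≤ l_f ≤ n_f−1 = 5, the allowed l_f values are {0, 2}.
For l_f = 0: m_f ∈ {m_i−1, m_i, m_i+1} ∩ [−0, 0] = {0} → 1 state.
For l_f = 2: m_f ∈ {m_i−1, m_i, m_i+1} ∩ [−2, 2] = {0, 1, 2} → 3 states.
Total: 4.

4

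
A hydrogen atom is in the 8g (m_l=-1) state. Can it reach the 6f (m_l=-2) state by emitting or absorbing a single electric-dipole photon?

l: 4 → 3 (Δl = -1). Δl = ±1 ok.
m_l: -1 → -2 (Δm_l = -1). |Δm_l| ≤ 1 ok.
All E1 selection rules are satisfied.

allowed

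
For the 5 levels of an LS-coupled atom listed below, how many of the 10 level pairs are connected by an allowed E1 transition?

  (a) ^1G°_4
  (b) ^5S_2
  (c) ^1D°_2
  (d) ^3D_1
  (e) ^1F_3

2

(a)–(b): forbidden (ΔS, ΔL, ΔJ).
(a)–(c): forbidden (parity, ΔL, ΔJ).
(a)–(d): forbidden (ΔS, ΔL, ΔJ).
(a)–(e): allowed.
(b)–(c): forbidden (ΔS, ΔL).
(b)–(d): forbidden (parity, ΔS, ΔL).
(b)–(e): forbidden (parity, ΔS, ΔL).
(c)–(d): forbidden (ΔS).
(c)–(e): allowed.
(d)–(e): forbidden (parity, ΔS, ΔJ).
Allowed pairs: 2 of 10.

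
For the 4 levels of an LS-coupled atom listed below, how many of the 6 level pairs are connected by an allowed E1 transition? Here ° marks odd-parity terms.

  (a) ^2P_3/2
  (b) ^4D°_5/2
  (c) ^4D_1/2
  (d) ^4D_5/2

(a)–(b): forbidden (ΔS).
(a)–(c): forbidden (parity, ΔS).
(a)–(d): forbidden (parity, ΔS).
(b)–(c): forbidden (ΔJ).
(b)–(d): allowed.
(c)–(d): forbidden (parity, ΔJ).
Allowed pairs: 1 of 6.

1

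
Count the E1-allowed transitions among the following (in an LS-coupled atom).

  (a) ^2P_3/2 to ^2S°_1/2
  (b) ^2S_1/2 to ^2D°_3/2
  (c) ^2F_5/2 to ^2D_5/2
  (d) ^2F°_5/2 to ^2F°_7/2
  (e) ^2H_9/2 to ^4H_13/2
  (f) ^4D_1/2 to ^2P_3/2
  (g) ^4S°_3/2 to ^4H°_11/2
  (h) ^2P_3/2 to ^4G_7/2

(a) allowed
(b) forbidden (ΔL fails)
(c) forbidden (parity fails)
(d) forbidden (parity fails)
(e) forbidden (parity, ΔS, ΔJ fail)
(f) forbidden (parity, ΔS fail)
(g) forbidden (parity, ΔL, ΔJ fail)
(h) forbidden (parity, ΔS, ΔL, ΔJ fail)
Total allowed: 1 of 8.

1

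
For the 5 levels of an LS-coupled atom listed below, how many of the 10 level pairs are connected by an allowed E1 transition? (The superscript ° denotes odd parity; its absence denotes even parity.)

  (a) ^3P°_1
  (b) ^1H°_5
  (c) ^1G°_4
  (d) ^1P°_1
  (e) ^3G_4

0

(a)–(b): forbidden (parity, ΔS, ΔL, ΔJ).
(a)–(c): forbidden (parity, ΔS, ΔL, ΔJ).
(a)–(d): forbidden (parity, ΔS).
(a)–(e): forbidden (ΔL, ΔJ).
(b)–(c): forbidden (parity).
(b)–(d): forbidden (parity, ΔL, ΔJ).
(b)–(e): forbidden (ΔS).
(c)–(d): forbidden (parity, ΔL, ΔJ).
(c)–(e): forbidden (ΔS).
(d)–(e): forbidden (ΔS, ΔL, ΔJ).
Allowed pairs: 0 of 10.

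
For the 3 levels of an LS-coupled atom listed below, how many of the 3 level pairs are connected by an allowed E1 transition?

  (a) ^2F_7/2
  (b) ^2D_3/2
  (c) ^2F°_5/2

2

(a)–(b): forbidden (parity, ΔJ).
(a)–(c): allowed.
(b)–(c): allowed.
Allowed pairs: 2 of 3.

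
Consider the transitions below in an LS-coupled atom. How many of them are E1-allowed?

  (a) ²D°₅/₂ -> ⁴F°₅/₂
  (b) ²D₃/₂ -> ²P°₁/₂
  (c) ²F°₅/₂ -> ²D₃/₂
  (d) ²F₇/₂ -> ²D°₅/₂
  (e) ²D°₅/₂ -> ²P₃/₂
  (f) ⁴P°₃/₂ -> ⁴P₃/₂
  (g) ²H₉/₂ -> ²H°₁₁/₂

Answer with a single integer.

6

(a) forbidden (parity, ΔS fail)
(b) allowed
(c) allowed
(d) allowed
(e) allowed
(f) allowed
(g) allowed
Total allowed: 6 of 7.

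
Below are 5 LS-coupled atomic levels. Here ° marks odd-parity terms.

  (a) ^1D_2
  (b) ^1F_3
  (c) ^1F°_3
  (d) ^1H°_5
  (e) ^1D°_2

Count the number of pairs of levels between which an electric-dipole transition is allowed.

(a)–(b): forbidden (parity).
(a)–(c): allowed.
(a)–(d): forbidden (ΔL, ΔJ).
(a)–(e): allowed.
(b)–(c): allowed.
(b)–(d): forbidden (ΔL, ΔJ).
(b)–(e): allowed.
(c)–(d): forbidden (parity, ΔL, ΔJ).
(c)–(e): forbidden (parity).
(d)–(e): forbidden (parity, ΔL, ΔJ).
Allowed pairs: 4 of 10.

4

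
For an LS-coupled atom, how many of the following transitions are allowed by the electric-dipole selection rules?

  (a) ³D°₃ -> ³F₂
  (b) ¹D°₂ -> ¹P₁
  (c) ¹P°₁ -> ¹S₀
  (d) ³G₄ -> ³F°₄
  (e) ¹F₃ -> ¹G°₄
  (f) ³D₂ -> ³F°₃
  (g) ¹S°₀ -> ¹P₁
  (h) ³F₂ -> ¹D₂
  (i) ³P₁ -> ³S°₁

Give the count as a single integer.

(a) allowed
(b) allowed
(c) allowed
(d) allowed
(e) allowed
(f) allowed
(g) allowed
(h) forbidden (parity, ΔS fail)
(i) allowed
Total allowed: 8 of 9.

8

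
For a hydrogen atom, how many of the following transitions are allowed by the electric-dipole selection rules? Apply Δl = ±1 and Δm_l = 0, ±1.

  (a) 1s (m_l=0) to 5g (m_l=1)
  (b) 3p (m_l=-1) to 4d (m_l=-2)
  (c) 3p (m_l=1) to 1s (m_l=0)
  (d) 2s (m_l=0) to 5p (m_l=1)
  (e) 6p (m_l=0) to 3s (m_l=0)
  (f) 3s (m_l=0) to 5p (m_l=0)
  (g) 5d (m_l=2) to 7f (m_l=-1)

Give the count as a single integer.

5

(a) forbidden — Δl = +4 (E1 requires Δl = ±1)
(b) allowed
(c) allowed
(d) allowed
(e) allowed
(f) allowed
(g) forbidden — Δm_l = -3 (E1 requires Δm_l = 0, ±1)
Total allowed: 5 of 7.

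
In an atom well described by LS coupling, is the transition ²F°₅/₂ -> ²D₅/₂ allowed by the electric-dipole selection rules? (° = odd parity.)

Initial level: S=1/2, L=3, J=5/2, parity odd. Final level: S=1/2, L=2, J=5/2, parity even.
Parity must change: odd → even — ok.
ΔS = 0: S: 1/2 → 1/2 — ok.
ΔL = 0, ±1 (not L=0↔0): L: 3 → 2, ΔL = -1 — ok.
ΔJ = 0, ±1 (not J=0↔0): J: 5/2 → 5/2, ΔJ = +0 — ok.
All four E1 rules are satisfied.

allowed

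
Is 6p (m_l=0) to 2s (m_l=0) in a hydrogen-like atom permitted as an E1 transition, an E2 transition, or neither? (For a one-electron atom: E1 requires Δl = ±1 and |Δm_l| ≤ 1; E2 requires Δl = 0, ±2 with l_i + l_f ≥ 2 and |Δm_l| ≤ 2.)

Δl = 0 − 1 = -1; l_i + l_f = 1.
Δm_l = +0.
E1 (Δl = ±1, |Δm_l| ≤ 1): satisfied.
E2 (Δl = 0,±2, l_i+l_f ≥ 2, |Δm_l| ≤ 2): not satisfied.

E1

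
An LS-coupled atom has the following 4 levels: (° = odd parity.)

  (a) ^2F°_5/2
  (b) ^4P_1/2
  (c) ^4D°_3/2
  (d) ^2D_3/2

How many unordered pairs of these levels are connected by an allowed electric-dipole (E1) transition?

(a)–(b): forbidden (ΔS, ΔL, ΔJ).
(a)–(c): forbidden (parity, ΔS).
(a)–(d): allowed.
(b)–(c): allowed.
(b)–(d): forbidden (parity, ΔS).
(c)–(d): forbidden (ΔS).
Allowed pairs: 2 of 6.

2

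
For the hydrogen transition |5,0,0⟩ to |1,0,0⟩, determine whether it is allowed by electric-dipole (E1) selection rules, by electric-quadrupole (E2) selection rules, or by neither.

neither

Δl = 0 − 0 = +0; l_i + l_f = 0.
Δm_l = +0.
E1 (Δl = ±1, |Δm_l| ≤ 1): not satisfied.
E2 (Δl = 0,±2, l_i+l_f ≥ 2, |Δm_l| ≤ 2): not satisfied.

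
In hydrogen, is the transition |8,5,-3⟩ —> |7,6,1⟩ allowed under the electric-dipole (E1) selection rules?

forbidden

Δl = 6 − 5 = +1; the E1 rule Δl = ±1 is ✓.
Δm_l = 1 − (-3) = +4. E1 requires Δm_l = 0, ±1: ✗.
The transition is electric-dipole forbidden.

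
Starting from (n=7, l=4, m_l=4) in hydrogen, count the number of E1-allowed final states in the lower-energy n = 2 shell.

0

E1 requires l_f ∈ {3, 5}, but neither lies in [0, 1], so no final state is reachable.
Total: 0.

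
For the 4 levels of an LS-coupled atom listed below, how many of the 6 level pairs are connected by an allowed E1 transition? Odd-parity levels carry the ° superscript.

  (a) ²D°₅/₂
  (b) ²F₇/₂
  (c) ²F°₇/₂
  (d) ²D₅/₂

(a)–(b): allowed.
(a)–(c): forbidden (parity).
(a)–(d): allowed.
(b)–(c): allowed.
(b)–(d): forbidden (parity).
(c)–(d): allowed.
Allowed pairs: 4 of 6.

4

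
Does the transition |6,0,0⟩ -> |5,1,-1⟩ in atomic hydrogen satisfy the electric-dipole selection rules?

allowed

l: 0 → 1 (Δl = +1). Δl = ±1 passes.
m_l: 0 → -1 (Δm_l = -1). |Δm_l| ≤ 1 passes.
All E1 selection rules are satisfied.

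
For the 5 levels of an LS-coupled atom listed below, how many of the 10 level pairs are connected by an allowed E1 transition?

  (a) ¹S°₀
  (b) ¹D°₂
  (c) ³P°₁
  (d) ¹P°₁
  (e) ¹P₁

(a)–(b): forbidden (parity, ΔL, ΔJ).
(a)–(c): forbidden (parity, ΔS).
(a)–(d): forbidden (parity).
(a)–(e): allowed.
(b)–(c): forbidden (parity, ΔS).
(b)–(d): forbidden (parity).
(b)–(e): allowed.
(c)–(d): forbidden (parity, ΔS).
(c)–(e): forbidden (ΔS).
(d)–(e): allowed.
Allowed pairs: 3 of 10.

3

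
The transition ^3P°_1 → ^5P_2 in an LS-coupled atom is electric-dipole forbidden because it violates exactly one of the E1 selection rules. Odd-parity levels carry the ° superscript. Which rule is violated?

ΔL = 0, ±1 (not L=0↔0): L: 1 → 1, ΔL = +0 — passes.
Parity must change: odd → even — passes.
ΔJ = 0, ±1 (not J=0↔0): J: 1 → 2, ΔJ = +1 — passes.
ΔS = 0: S: 1 → 2 — fails.

the ΔS = 0 rule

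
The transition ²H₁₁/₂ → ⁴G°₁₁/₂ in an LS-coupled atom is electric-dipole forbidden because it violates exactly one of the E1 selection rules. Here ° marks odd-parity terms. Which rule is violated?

Initial level: S=1/2, L=5, J=11/2, parity even. Final level: S=3/2, L=4, J=11/2, parity odd.
ΔL = 0, ±1 (not L=0↔0): L: 5 → 4, ΔL = -1 — satisfied.
ΔJ = 0, ±1 (not J=0↔0): J: 11/2 → 11/2, ΔJ = +0 — satisfied.
Parity must change: even → odd — satisfied.
ΔS = 0: S: 1/2 → 3/2 — violated.

the ΔS = 0 rule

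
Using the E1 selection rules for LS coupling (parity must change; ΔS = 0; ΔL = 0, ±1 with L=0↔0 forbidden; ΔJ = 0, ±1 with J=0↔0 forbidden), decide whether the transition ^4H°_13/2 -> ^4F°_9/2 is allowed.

forbidden

ΔJ = 0, ±1 (not J=0↔0): J: 13/2 → 9/2, ΔJ = -2 — ✗.
ΔS = 0: S: 3/2 → 3/2 — ✓.
Parity must change: odd → odd — ✗.
ΔL = 0, ±1 (not L=0↔0): L: 5 → 3, ΔL = -2 — ✗.
Rule(s) violated: parity, ΔL, ΔJ.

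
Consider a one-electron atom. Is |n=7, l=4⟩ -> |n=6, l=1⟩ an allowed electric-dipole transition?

Δl = 1 − 4 = -3; the E1 rule Δl = ±1 is ✗.
The transition is electric-dipole forbidden.

forbidden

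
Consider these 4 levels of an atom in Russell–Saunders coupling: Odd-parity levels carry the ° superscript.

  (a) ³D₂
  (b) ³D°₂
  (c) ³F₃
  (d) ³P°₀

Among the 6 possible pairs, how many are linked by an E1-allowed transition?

(a)–(b): allowed.
(a)–(c): forbidden (parity).
(a)–(d): forbidden (ΔJ).
(b)–(c): allowed.
(b)–(d): forbidden (parity, ΔJ).
(c)–(d): forbidden (ΔL, ΔJ).
Allowed pairs: 2 of 6.

2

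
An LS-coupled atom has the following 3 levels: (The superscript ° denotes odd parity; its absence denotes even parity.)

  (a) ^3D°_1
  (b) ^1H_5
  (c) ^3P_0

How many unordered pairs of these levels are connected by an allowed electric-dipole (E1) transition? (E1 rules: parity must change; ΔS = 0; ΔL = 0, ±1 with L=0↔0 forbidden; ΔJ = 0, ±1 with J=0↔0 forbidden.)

1

(a)–(b): forbidden (ΔS, ΔL, ΔJ).
(a)–(c): allowed.
(b)–(c): forbidden (parity, ΔS, ΔL, ΔJ).
Allowed pairs: 1 of 3.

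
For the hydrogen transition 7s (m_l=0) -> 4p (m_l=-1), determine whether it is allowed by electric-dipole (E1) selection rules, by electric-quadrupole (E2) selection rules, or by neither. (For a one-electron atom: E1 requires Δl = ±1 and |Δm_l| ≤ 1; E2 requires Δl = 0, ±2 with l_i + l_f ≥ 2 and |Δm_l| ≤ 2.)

E1

Δl = 1 − 0 = +1; l_i + l_f = 1.
Δm_l = -1.
E1 (Δl = ±1, |Δm_l| ≤ 1): satisfied.
E2 (Δl = 0,±2, l_i+l_f ≥ 2, |Δm_l| ≤ 2): not satisfied.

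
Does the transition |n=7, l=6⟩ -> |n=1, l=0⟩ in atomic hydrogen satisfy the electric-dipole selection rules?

Initial l = 6, final l = 0, so Δl = -6. E1 requires Δl = ±1: fails.
The transition is electric-dipole forbidden.

forbidden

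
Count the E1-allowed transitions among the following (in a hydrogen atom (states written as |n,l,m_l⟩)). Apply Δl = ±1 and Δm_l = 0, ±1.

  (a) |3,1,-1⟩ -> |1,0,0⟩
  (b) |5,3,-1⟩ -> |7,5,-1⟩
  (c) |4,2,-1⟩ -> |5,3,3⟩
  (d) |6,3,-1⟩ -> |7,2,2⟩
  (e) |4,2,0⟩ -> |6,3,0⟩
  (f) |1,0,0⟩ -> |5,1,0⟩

(a) allowed
(b) forbidden — Δl = +2 (E1 requires Δl = ±1)
(c) forbidden — Δm_l = +4 (E1 requires Δm_l = 0, ±1)
(d) forbidden — Δm_l = +3 (E1 requires Δm_l = 0, ±1)
(e) allowed
(f) allowed
Total allowed: 3 of 6.

3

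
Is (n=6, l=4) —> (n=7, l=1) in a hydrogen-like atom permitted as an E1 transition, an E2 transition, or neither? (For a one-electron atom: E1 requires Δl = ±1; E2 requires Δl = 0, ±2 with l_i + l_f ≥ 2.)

Δl = 1 − 4 = -3; l_i + l_f = 5.
E1 (Δl = ±1): not satisfied.
E2 (Δl = 0,±2, l_i+l_f ≥ 2): not satisfied.

neither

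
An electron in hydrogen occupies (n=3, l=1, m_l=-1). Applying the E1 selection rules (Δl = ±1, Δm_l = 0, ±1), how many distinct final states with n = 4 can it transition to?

E1 requires Δl = ±1, so l_f ∈ {0, 2}; with 0 ≤ l_f ≤ n_f−1 = 3, the allowed l_f values are {0, 2}.
For l_f = 0: m_f ∈ {m_i−1, m_i, m_i+1} ∩ [−0, 0] = {0} → 1 state.
For l_f = 2: m_f ∈ {m_i−1, m_i, m_i+1} ∩ [−2, 2] = {-2, -1, 0} → 3 states.
Total: 4.

4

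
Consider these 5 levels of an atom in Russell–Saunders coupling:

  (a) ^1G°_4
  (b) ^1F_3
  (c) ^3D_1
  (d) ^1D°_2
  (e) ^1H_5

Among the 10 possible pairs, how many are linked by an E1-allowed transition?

3

(a)–(b): allowed.
(a)–(c): forbidden (ΔS, ΔL, ΔJ).
(a)–(d): forbidden (parity, ΔL, ΔJ).
(a)–(e): allowed.
(b)–(c): forbidden (parity, ΔS, ΔJ).
(b)–(d): allowed.
(b)–(e): forbidden (parity, ΔL, ΔJ).
(c)–(d): forbidden (ΔS).
(c)–(e): forbidden (parity, ΔS, ΔL, ΔJ).
(d)–(e): forbidden (ΔL, ΔJ).
Allowed pairs: 3 of 10.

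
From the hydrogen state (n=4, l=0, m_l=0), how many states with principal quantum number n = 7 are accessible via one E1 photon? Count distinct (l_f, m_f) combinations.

3

E1 requires Δl = ±1, so l_f ∈ {-1, 1}; with 0 ≤ l_f ≤ n_f−1 = 6, the allowed l_f values are {1}.
For l_f = 1: m_f ∈ {m_i−1, m_i, m_i+1} ∩ [−1, 1] = {-1, 0, 1} → 3 states.
Total: 3.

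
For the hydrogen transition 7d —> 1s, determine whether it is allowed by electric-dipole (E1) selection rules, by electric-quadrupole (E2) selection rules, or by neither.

E2

Δl = 0 − 2 = -2; l_i + l_f = 2.
E1 (Δl = ±1): not satisfied.
E2 (Δl = 0,±2, l_i+l_f ≥ 2): satisfied.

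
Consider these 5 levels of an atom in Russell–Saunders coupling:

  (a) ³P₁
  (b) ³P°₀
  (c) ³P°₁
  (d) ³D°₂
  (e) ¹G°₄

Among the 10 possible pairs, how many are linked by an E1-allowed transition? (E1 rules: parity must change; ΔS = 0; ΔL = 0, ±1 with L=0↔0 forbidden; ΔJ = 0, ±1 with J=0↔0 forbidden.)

(a)–(b): allowed.
(a)–(c): allowed.
(a)–(d): allowed.
(a)–(e): forbidden (ΔS, ΔL, ΔJ).
(b)–(c): forbidden (parity).
(b)–(d): forbidden (parity, ΔJ).
(b)–(e): forbidden (parity, ΔS, ΔL, ΔJ).
(c)–(d): forbidden (parity).
(c)–(e): forbidden (parity, ΔS, ΔL, ΔJ).
(d)–(e): forbidden (parity, ΔS, ΔL, ΔJ).
Allowed pairs: 3 of 10.

3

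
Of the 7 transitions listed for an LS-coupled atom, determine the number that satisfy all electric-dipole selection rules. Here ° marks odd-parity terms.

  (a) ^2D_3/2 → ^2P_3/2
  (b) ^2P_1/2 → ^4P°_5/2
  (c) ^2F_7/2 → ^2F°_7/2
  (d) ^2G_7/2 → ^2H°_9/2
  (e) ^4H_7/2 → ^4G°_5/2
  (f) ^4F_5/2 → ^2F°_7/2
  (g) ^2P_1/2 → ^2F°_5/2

3

(a) forbidden (parity fails)
(b) forbidden (ΔS, ΔJ fail)
(c) allowed
(d) allowed
(e) allowed
(f) forbidden (ΔS fails)
(g) forbidden (ΔL, ΔJ fail)
Total allowed: 3 of 7.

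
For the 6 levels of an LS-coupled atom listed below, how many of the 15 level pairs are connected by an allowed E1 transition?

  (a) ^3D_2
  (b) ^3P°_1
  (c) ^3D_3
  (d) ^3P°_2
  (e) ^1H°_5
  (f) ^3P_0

(a)–(b): allowed.
(a)–(c): forbidden (parity).
(a)–(d): allowed.
(a)–(e): forbidden (ΔS, ΔL, ΔJ).
(a)–(f): forbidden (parity, ΔJ).
(b)–(c): forbidden (ΔJ).
(b)–(d): forbidden (parity).
(b)–(e): forbidden (parity, ΔS, ΔL, ΔJ).
(b)–(f): allowed.
(c)–(d): allowed.
(c)–(e): forbidden (ΔS, ΔL, ΔJ).
(c)–(f): forbidden (parity, ΔJ).
(d)–(e): forbidden (parity, ΔS, ΔL, ΔJ).
(d)–(f): forbidden (ΔJ).
(e)–(f): forbidden (ΔS, ΔL, ΔJ).
Allowed pairs: 4 of 15.

4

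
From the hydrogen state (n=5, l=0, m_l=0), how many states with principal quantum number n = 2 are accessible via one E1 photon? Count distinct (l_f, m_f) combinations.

3

E1 requires Δl = ±1, so l_f ∈ {-1, 1}; with 0 ≤ l_f ≤ n_f−1 = 1, the allowed l_f values are {1}.
For l_f = 1: m_f ∈ {m_i−1, m_i, m_i+1} ∩ [−1, 1] = {-1, 0, 1} → 3 states.
Total: 3.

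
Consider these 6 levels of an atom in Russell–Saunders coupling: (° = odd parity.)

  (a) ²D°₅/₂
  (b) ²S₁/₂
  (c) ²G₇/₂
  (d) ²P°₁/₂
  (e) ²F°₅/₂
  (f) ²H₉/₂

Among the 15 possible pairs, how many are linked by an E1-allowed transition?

2

(a)–(b): forbidden (ΔL, ΔJ).
(a)–(c): forbidden (ΔL).
(a)–(d): forbidden (parity, ΔJ).
(a)–(e): forbidden (parity).
(a)–(f): forbidden (ΔL, ΔJ).
(b)–(c): forbidden (parity, ΔL, ΔJ).
(b)–(d): allowed.
(b)–(e): forbidden (ΔL, ΔJ).
(b)–(f): forbidden (parity, ΔL, ΔJ).
(c)–(d): forbidden (ΔL, ΔJ).
(c)–(e): allowed.
(c)–(f): forbidden (parity).
(d)–(e): forbidden (parity, ΔL, ΔJ).
(d)–(f): forbidden (ΔL, ΔJ).
(e)–(f): forbidden (ΔL, ΔJ).
Allowed pairs: 2 of 15.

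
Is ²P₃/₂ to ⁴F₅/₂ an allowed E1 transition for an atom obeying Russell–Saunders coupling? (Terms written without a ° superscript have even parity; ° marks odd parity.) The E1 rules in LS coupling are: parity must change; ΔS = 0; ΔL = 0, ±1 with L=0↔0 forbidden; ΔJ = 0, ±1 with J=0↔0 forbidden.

forbidden

ΔS = 0: S: 1/2 → 3/2 — fails.
ΔL = 0, ±1 (not L=0↔0): L: 1 → 3, ΔL = +2 — fails.
Parity must change: even → even — fails.
ΔJ = 0, ±1 (not J=0↔0): J: 3/2 → 5/2, ΔJ = +1 — passes.
Rule(s) violated: parity, ΔS, ΔL.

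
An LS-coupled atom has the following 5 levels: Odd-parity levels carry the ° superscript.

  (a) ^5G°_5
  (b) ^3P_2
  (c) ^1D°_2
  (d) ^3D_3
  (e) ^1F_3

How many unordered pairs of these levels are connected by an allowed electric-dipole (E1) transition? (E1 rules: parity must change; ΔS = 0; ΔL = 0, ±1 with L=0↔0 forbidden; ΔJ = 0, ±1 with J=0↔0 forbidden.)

1

(a)–(b): forbidden (ΔS, ΔL, ΔJ).
(a)–(c): forbidden (parity, ΔS, ΔL, ΔJ).
(a)–(d): forbidden (ΔS, ΔL, ΔJ).
(a)–(e): forbidden (ΔS, ΔJ).
(b)–(c): forbidden (ΔS).
(b)–(d): forbidden (parity).
(b)–(e): forbidden (parity, ΔS, ΔL).
(c)–(d): forbidden (ΔS).
(c)–(e): allowed.
(d)–(e): forbidden (parity, ΔS).
Allowed pairs: 1 of 10.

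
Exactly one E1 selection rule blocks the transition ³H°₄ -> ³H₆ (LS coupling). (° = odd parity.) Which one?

the ΔJ = 0, ±1 rule

Reading off the term symbols: S 1→1, L 5→5, J 4→6, parity odd→even.
ΔL = 0, ±1 (not L=0↔0): L: 5 → 5, ΔL = +0 — passes.
Parity must change: odd → even — passes.
ΔS = 0: S: 1 → 1 — passes.
ΔJ = 0, ±1 (not J=0↔0): J: 4 → 6, ΔJ = +2 — fails.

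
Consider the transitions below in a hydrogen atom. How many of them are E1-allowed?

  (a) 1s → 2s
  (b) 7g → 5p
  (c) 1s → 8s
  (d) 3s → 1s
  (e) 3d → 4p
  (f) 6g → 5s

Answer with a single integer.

(a) forbidden — Δl = +0 (E1 requires Δl = ±1)
(b) forbidden — Δl = -3 (E1 requires Δl = ±1)
(c) forbidden — Δl = +0 (E1 requires Δl = ±1)
(d) forbidden — Δl = +0 (E1 requires Δl = ±1)
(e) allowed
(f) forbidden — Δl = -4 (E1 requires Δl = ±1)
Total allowed: 1 of 6.

1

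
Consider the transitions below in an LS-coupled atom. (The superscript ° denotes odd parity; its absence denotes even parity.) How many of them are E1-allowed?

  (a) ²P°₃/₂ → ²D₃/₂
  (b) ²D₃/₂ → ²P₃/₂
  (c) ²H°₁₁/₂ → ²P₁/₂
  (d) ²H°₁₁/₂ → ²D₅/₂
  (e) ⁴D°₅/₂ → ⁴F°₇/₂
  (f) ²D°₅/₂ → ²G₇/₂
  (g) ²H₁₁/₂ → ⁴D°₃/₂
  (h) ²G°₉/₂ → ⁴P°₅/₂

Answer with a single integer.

1

(a) allowed
(b) forbidden (parity fails)
(c) forbidden (ΔL, ΔJ fail)
(d) forbidden (ΔL, ΔJ fail)
(e) forbidden (parity fails)
(f) forbidden (ΔL fails)
(g) forbidden (ΔS, ΔL, ΔJ fail)
(h) forbidden (parity, ΔS, ΔL, ΔJ fail)
Total allowed: 1 of 8.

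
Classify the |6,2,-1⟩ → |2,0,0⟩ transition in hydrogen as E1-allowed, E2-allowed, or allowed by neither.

Δl = 0 − 2 = -2; l_i + l_f = 2.
Δm_l = +1.
E1 (Δl = ±1, |Δm_l| ≤ 1): not satisfied.
E2 (Δl = 0,±2, l_i+l_f ≥ 2, |Δm_l| ≤ 2): satisfied.

E2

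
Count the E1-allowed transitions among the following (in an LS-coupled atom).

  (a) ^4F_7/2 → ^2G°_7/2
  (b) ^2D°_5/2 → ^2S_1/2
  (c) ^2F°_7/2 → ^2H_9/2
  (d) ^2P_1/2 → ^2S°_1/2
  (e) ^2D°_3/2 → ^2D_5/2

2

(a) forbidden (ΔS fails)
(b) forbidden (ΔL, ΔJ fail)
(c) forbidden (ΔL fails)
(d) allowed
(e) allowed
Total allowed: 2 of 5.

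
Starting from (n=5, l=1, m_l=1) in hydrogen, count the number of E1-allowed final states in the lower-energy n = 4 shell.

E1 requires Δl = ±1, so l_f ∈ {0, 2}; with 0 ≤ l_f ≤ n_f−1 = 3, the allowed l_f values are {0, 2}.
For l_f = 0: m_f ∈ {m_i−1, m_i, m_i+1} ∩ [−0, 0] = {0} → 1 state.
For l_f = 2: m_f ∈ {m_i−1, m_i, m_i+1} ∩ [−2, 2] = {0, 1, 2} → 3 states.
Total: 4.

4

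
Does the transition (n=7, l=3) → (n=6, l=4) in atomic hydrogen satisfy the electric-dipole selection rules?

Δl = 4 − 3 = +1; the E1 rule Δl = ±1 is satisfied.
All E1 selection rules are satisfied.

allowed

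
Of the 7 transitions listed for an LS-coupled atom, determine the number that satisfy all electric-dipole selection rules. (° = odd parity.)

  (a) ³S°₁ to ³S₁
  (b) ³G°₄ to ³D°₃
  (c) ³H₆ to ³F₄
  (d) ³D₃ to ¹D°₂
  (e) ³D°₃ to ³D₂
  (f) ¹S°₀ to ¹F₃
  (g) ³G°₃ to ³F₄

(a) forbidden (ΔL fails)
(b) forbidden (parity, ΔL fail)
(c) forbidden (parity, ΔL, ΔJ fail)
(d) forbidden (ΔS fails)
(e) allowed
(f) forbidden (ΔL, ΔJ fail)
(g) allowed
Total allowed: 2 of 7.

2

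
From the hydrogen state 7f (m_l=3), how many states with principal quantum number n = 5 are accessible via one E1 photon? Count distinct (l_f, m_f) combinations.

E1 requires Δl = ±1, so l_f ∈ {2, 4}; with 0 ≤ l_f ≤ n_f−1 = 4, the allowed l_f values are {2, 4}.
For l_f = 2: m_f ∈ {m_i−1, m_i, m_i+1} ∩ [−2, 2] = {2} → 1 state.
For l_f = 4: m_f ∈ {m_i−1, m_i, m_i+1} ∩ [−4, 4] = {2, 3, 4} → 3 states.
Total: 4.

4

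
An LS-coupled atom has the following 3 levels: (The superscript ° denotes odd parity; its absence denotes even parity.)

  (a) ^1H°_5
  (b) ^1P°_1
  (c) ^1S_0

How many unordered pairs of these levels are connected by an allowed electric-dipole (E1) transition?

(a)–(b): forbidden (parity, ΔL, ΔJ).
(a)–(c): forbidden (ΔL, ΔJ).
(b)–(c): allowed.
Allowed pairs: 1 of 3.

1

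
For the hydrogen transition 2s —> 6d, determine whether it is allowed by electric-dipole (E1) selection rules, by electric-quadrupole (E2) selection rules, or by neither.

E2

Δl = 2 − 0 = +2; l_i + l_f = 2.
E1 (Δl = ±1): not satisfied.
E2 (Δl = 0,±2, l_i+l_f ≥ 2): satisfied.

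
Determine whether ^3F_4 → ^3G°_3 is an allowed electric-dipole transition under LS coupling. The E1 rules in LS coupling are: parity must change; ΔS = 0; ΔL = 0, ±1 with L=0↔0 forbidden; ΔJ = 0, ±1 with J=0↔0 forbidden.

Parity must change: even → odd — ✓.
ΔS = 0: S: 1 → 1 — ✓.
ΔL = 0, ±1 (not L=0↔0): L: 3 → 4, ΔL = +1 — ✓.
ΔJ = 0, ±1 (not J=0↔0): J: 4 → 3, ΔJ = -1 — ✓.
All four E1 rules are satisfied.

allowed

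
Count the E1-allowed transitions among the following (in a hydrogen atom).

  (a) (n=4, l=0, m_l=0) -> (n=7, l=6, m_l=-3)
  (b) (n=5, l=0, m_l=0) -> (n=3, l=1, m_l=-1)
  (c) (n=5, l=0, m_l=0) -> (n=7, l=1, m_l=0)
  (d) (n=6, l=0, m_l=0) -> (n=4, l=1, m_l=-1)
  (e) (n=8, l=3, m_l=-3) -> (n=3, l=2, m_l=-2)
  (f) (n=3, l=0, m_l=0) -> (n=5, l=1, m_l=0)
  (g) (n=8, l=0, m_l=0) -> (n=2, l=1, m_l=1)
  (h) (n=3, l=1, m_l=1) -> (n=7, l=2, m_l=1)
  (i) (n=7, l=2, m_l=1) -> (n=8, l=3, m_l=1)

(a) forbidden — Δl = +6 (E1 requires Δl = ±1); Δm_l = -3 (E1 requires Δm_l = 0, ±1)
(b) allowed
(c) allowed
(d) allowed
(e) allowed
(f) allowed
(g) allowed
(h) allowed
(i) allowed
Total allowed: 8 of 9.

8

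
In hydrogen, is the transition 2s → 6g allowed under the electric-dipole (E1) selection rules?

forbidden

l: 0 → 4 (Δl = +4). Δl = ±1 ✗.
The transition is electric-dipole forbidden.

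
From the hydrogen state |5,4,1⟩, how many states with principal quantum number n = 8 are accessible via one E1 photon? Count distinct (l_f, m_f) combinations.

E1 requires Δl = ±1, so l_f ∈ {3, 5}; with 0 ≤ l_f ≤ n_f−1 = 7, the allowed l_f values are {3, 5}.
For l_f = 3: m_f ∈ {m_i−1, m_i, m_i+1} ∩ [−3, 3] = {0, 1, 2} → 3 states.
For l_f = 5: m_f ∈ {m_i−1, m_i, m_i+1} ∩ [−5, 5] = {0, 1, 2} → 3 states.
Total: 6.

6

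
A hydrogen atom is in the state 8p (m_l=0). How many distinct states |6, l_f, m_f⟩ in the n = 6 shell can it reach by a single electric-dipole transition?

4

E1 requires Δl = ±1, so l_f ∈ {0, 2}; with 0 ≤ l_f ≤ n_f−1 = 5, the allowed l_f values are {0, 2}.
For l_f = 0: m_f ∈ {m_i−1, m_i, m_i+1} ∩ [−0, 0] = {0} → 1 state.
For l_f = 2: m_f ∈ {m_i−1, m_i, m_i+1} ∩ [−2, 2] = {-1, 0, 1} → 3 states.
Total: 4.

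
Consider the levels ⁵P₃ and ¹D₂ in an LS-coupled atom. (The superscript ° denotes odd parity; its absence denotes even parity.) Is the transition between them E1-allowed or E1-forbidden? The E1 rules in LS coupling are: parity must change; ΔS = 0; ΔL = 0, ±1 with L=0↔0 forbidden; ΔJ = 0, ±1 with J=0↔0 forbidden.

forbidden

Reading off the term symbols: S 2→0, L 1→2, J 3→2, parity even→even.
ΔS = 0: S: 2 → 0 — fails.
ΔL = 0, ±1 (not L=0↔0): L: 1 → 2, ΔL = +1 — ok.
ΔJ = 0, ±1 (not J=0↔0): J: 3 → 2, ΔJ = -1 — ok.
Parity must change: even → even — fails.
Rule(s) violated: parity, ΔS.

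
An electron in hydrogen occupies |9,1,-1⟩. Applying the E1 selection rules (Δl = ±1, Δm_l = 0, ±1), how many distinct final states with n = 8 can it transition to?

4

E1 requires Δl = ±1, so l_f ∈ {0, 2}; with 0 ≤ l_f ≤ n_f−1 = 7, the allowed l_f values are {0, 2}.
For l_f = 0: m_f ∈ {m_i−1, m_i, m_i+1} ∩ [−0, 0] = {0} → 1 state.
For l_f = 2: m_f ∈ {m_i−1, m_i, m_i+1} ∩ [−2, 2] = {-2, -1, 0} → 3 states.
Total: 4.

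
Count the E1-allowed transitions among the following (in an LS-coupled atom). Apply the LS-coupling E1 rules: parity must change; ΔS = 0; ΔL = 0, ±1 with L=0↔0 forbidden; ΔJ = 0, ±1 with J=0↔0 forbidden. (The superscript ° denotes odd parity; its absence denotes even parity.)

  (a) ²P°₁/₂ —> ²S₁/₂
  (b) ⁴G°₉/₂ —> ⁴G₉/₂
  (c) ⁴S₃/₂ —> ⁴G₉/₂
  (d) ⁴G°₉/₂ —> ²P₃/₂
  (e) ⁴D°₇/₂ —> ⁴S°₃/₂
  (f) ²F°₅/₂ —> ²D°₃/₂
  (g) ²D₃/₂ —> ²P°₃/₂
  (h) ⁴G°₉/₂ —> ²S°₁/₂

3

(a) allowed
(b) allowed
(c) forbidden (parity, ΔL, ΔJ fail)
(d) forbidden (ΔS, ΔL, ΔJ fail)
(e) forbidden (parity, ΔL, ΔJ fail)
(f) forbidden (parity fails)
(g) allowed
(h) forbidden (parity, ΔS, ΔL, ΔJ fail)
Total allowed: 3 of 8.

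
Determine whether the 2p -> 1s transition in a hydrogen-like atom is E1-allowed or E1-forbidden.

allowed

Δl = 0 − 1 = -1; the E1 rule Δl = ±1 is ok.
All E1 selection rules are satisfied.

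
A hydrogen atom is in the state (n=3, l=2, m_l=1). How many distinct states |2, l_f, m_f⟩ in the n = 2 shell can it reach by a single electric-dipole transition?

E1 requires Δl = ±1, so l_f ∈ {1, 3}; with 0 ≤ l_f ≤ n_f−1 = 1, the allowed l_f values are {1}.
For l_f = 1: m_f ∈ {m_i−1, m_i, m_i+1} ∩ [−1, 1] = {0, 1} → 2 states.
Total: 2.

2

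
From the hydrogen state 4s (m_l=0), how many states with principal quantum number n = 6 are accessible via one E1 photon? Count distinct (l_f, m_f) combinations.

3

E1 requires Δl = ±1, so l_f ∈ {-1, 1}; with 0 ≤ l_f ≤ n_f−1 = 5, the allowed l_f values are {1}.
For l_f = 1: m_f ∈ {m_i−1, m_i, m_i+1} ∩ [−1, 1] = {-1, 0, 1} → 3 states.
Total: 3.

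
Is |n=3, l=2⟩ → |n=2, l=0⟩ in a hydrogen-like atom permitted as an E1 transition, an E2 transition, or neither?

Δl = 0 − 2 = -2; l_i + l_f = 2.
E1 (Δl = ±1): not satisfied.
E2 (Δl = 0,±2, l_i+l_f ≥ 2): satisfied.

E2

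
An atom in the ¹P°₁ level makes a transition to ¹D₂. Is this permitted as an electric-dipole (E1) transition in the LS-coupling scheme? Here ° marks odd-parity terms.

allowed

Initial level: S=0, L=1, J=1, parity odd. Final level: S=0, L=2, J=2, parity even.
ΔS = 0: S: 0 → 0 — ✓.
ΔL = 0, ±1 (not L=0↔0): L: 1 → 2, ΔL = +1 — ✓.
Parity must change: odd → even — ✓.
ΔJ = 0, ±1 (not J=0↔0): J: 1 → 2, ΔJ = +1 — ✓.
All four E1 rules are satisfied.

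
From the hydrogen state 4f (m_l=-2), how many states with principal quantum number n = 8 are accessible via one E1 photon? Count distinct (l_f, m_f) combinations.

E1 requires Δl = ±1, so l_f ∈ {2, 4}; with 0 ≤ l_f ≤ n_f−1 = 7, the allowed l_f values are {2, 4}.
For l_f = 2: m_f ∈ {m_i−1, m_i, m_i+1} ∩ [−2, 2] = {-2, -1} → 2 states.
For l_f = 4: m_f ∈ {m_i−1, m_i, m_i+1} ∩ [−4, 4] = {-3, -2, -1} → 3 states.
Total: 5.

5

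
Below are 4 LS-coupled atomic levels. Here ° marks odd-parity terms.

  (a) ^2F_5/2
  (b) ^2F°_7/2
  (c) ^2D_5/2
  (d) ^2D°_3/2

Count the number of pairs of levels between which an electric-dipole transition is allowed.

4

(a)–(b): allowed.
(a)–(c): forbidden (parity).
(a)–(d): allowed.
(b)–(c): allowed.
(b)–(d): forbidden (parity, ΔJ).
(c)–(d): allowed.
Allowed pairs: 4 of 6.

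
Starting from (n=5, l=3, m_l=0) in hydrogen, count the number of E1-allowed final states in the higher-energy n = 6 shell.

6

E1 requires Δl = ±1, so l_f ∈ {2, 4}; with 0 ≤ l_f ≤ n_f−1 = 5, the allowed l_f values are {2, 4}.
For l_f = 2: m_f ∈ {m_i−1, m_i, m_i+1} ∩ [−2, 2] = {-1, 0, 1} → 3 states.
For l_f = 4: m_f ∈ {m_i−1, m_i, m_i+1} ∩ [−4, 4] = {-1, 0, 1} → 3 states.
Total: 6.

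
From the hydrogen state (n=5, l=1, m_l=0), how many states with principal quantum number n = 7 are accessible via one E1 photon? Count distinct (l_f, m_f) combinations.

E1 requires Δl = ±1, so l_f ∈ {0, 2}; with 0 ≤ l_f ≤ n_f−1 = 6, the allowed l_f values are {0, 2}.
For l_f = 0: m_f ∈ {m_i−1, m_i, m_i+1} ∩ [−0, 0] = {0} → 1 state.
For l_f = 2: m_f ∈ {m_i−1, m_i, m_i+1} ∩ [−2, 2] = {-1, 0, 1} → 3 states.
Total: 4.

4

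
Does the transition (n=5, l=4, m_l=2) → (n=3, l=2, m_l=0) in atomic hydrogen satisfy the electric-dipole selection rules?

l: 4 → 2 (Δl = -2). Δl = ±1 fails.
Δm_l = 0 − (2) = -2. E1 requires Δm_l = 0, ±1: fails.
The transition is electric-dipole forbidden.

forbidden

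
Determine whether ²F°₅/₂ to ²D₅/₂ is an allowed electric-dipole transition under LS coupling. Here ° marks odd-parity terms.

allowed

Parity must change: odd → even — ✓.
ΔS = 0: S: 1/2 → 1/2 — ✓.
ΔL = 0, ±1 (not L=0↔0): L: 3 → 2, ΔL = -1 — ✓.
ΔJ = 0, ±1 (not J=0↔0): J: 5/2 → 5/2, ΔJ = +0 — ✓.
All four E1 rules are satisfied.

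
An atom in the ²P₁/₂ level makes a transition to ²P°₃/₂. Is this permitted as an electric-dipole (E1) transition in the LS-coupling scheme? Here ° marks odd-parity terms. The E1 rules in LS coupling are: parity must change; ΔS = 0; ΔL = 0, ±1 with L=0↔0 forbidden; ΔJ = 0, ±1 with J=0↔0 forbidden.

allowed

Parity must change: even → odd — passes.
ΔS = 0: S: 1/2 → 1/2 — passes.
ΔL = 0, ±1 (not L=0↔0): L: 1 → 1, ΔL = +0 — passes.
ΔJ = 0, ±1 (not J=0↔0): J: 1/2 → 3/2, ΔJ = +1 — passes.
All four E1 rules are satisfied.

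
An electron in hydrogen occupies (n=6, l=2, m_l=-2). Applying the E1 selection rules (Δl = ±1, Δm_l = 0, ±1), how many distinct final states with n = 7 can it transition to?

E1 requires Δl = ±1, so l_f ∈ {1, 3}; with 0 ≤ l_f ≤ n_f−1 = 6, the allowed l_f values are {1, 3}.
For l_f = 1: m_f ∈ {m_i−1, m_i, m_i+1} ∩ [−1, 1] = {-1} → 1 state.
For l_f = 3: m_f ∈ {m_i−1, m_i, m_i+1} ∩ [−3, 3] = {-3, -2, -1} → 3 states.
Total: 4.

4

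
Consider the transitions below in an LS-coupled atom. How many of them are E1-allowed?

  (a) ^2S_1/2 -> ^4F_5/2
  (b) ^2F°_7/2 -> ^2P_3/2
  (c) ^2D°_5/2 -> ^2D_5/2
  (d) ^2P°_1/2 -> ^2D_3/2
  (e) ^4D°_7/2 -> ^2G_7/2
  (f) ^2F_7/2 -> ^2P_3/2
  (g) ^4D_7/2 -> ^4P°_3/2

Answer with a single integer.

2

(a) forbidden (parity, ΔS, ΔL, ΔJ fail)
(b) forbidden (ΔL, ΔJ fail)
(c) allowed
(d) allowed
(e) forbidden (ΔS, ΔL fail)
(f) forbidden (parity, ΔL, ΔJ fail)
(g) forbidden (ΔJ fails)
Total allowed: 2 of 7.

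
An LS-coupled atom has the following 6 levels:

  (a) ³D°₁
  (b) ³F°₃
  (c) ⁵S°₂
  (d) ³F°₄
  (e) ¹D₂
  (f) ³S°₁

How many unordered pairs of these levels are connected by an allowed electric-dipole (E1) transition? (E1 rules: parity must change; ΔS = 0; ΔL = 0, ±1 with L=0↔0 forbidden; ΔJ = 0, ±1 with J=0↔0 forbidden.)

0

(a)–(b): forbidden (parity, ΔJ).
(a)–(c): forbidden (parity, ΔS, ΔL).
(a)–(d): forbidden (parity, ΔJ).
(a)–(e): forbidden (ΔS).
(a)–(f): forbidden (parity, ΔL).
(b)–(c): forbidden (parity, ΔS, ΔL).
(b)–(d): forbidden (parity).
(b)–(e): forbidden (ΔS).
(b)–(f): forbidden (parity, ΔL, ΔJ).
(c)–(d): forbidden (parity, ΔS, ΔL, ΔJ).
(c)–(e): forbidden (ΔS, ΔL).
(c)–(f): forbidden (parity, ΔS, ΔL).
(d)–(e): forbidden (ΔS, ΔJ).
(d)–(f): forbidden (parity, ΔL, ΔJ).
(e)–(f): forbidden (ΔS, ΔL).
Allowed pairs: 0 of 15.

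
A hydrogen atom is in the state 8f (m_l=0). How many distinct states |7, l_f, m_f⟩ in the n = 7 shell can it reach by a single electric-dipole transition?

E1 requires Δl = ±1, so l_f ∈ {2, 4}; with 0 ≤ l_f ≤ n_f−1 = 6, the allowed l_f values are {2, 4}.
For l_f = 2: m_f ∈ {m_i−1, m_i, m_i+1} ∩ [−2, 2] = {-1, 0, 1} → 3 states.
For l_f = 4: m_f ∈ {m_i−1, m_i, m_i+1} ∩ [−4, 4] = {-1, 0, 1} → 3 states.
Total: 6.

6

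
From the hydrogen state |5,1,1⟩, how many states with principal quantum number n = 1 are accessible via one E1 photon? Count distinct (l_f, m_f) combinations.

E1 requires Δl = ±1, so l_f ∈ {0, 2}; with 0 ≤ l_f ≤ n_f−1 = 0, the allowed l_f values are {0}.
For l_f = 0: m_f ∈ {m_i−1, m_i, m_i+1} ∩ [−0, 0] = {0} → 1 state.
Total: 1.

1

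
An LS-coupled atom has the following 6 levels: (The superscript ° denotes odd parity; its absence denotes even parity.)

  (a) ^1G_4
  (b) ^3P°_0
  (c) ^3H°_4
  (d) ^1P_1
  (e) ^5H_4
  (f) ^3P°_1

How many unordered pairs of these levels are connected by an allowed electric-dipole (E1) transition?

0

(a)–(b): forbidden (ΔS, ΔL, ΔJ).
(a)–(c): forbidden (ΔS).
(a)–(d): forbidden (parity, ΔL, ΔJ).
(a)–(e): forbidden (parity, ΔS).
(a)–(f): forbidden (ΔS, ΔL, ΔJ).
(b)–(c): forbidden (parity, ΔL, ΔJ).
(b)–(d): forbidden (ΔS).
(b)–(e): forbidden (ΔS, ΔL, ΔJ).
(b)–(f): forbidden (parity).
(c)–(d): forbidden (ΔS, ΔL, ΔJ).
(c)–(e): forbidden (ΔS).
(c)–(f): forbidden (parity, ΔL, ΔJ).
(d)–(e): forbidden (parity, ΔS, ΔL, ΔJ).
(d)–(f): forbidden (ΔS).
(e)–(f): forbidden (ΔS, ΔL, ΔJ).
Allowed pairs: 0 of 15.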